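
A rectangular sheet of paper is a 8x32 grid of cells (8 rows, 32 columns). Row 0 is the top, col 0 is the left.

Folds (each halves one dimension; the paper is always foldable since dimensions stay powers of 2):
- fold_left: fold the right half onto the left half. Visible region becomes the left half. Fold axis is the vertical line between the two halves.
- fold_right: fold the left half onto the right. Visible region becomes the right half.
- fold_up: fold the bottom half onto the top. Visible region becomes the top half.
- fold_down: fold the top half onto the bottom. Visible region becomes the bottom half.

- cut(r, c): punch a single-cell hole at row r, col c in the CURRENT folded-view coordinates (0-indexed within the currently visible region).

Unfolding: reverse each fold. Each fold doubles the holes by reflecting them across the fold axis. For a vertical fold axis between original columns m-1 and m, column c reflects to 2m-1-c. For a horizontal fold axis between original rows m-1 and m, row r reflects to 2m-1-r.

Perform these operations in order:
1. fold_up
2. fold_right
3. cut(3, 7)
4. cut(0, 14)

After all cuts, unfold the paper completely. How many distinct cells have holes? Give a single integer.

Op 1 fold_up: fold axis h@4; visible region now rows[0,4) x cols[0,32) = 4x32
Op 2 fold_right: fold axis v@16; visible region now rows[0,4) x cols[16,32) = 4x16
Op 3 cut(3, 7): punch at orig (3,23); cuts so far [(3, 23)]; region rows[0,4) x cols[16,32) = 4x16
Op 4 cut(0, 14): punch at orig (0,30); cuts so far [(0, 30), (3, 23)]; region rows[0,4) x cols[16,32) = 4x16
Unfold 1 (reflect across v@16): 4 holes -> [(0, 1), (0, 30), (3, 8), (3, 23)]
Unfold 2 (reflect across h@4): 8 holes -> [(0, 1), (0, 30), (3, 8), (3, 23), (4, 8), (4, 23), (7, 1), (7, 30)]

Answer: 8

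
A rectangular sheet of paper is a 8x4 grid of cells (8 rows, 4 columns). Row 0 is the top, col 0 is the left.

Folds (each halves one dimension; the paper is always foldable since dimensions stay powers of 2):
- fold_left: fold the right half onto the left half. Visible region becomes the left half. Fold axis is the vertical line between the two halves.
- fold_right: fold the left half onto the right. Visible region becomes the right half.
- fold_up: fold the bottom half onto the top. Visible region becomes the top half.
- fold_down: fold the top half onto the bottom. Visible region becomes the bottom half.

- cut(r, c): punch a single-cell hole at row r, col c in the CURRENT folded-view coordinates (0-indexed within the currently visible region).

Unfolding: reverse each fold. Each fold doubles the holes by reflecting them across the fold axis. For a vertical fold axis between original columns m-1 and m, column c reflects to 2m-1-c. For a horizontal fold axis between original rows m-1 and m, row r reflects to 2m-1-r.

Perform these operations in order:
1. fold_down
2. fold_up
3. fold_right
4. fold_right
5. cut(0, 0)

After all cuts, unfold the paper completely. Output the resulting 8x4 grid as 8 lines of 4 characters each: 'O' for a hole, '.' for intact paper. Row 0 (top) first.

Answer: OOOO
....
....
OOOO
OOOO
....
....
OOOO

Derivation:
Op 1 fold_down: fold axis h@4; visible region now rows[4,8) x cols[0,4) = 4x4
Op 2 fold_up: fold axis h@6; visible region now rows[4,6) x cols[0,4) = 2x4
Op 3 fold_right: fold axis v@2; visible region now rows[4,6) x cols[2,4) = 2x2
Op 4 fold_right: fold axis v@3; visible region now rows[4,6) x cols[3,4) = 2x1
Op 5 cut(0, 0): punch at orig (4,3); cuts so far [(4, 3)]; region rows[4,6) x cols[3,4) = 2x1
Unfold 1 (reflect across v@3): 2 holes -> [(4, 2), (4, 3)]
Unfold 2 (reflect across v@2): 4 holes -> [(4, 0), (4, 1), (4, 2), (4, 3)]
Unfold 3 (reflect across h@6): 8 holes -> [(4, 0), (4, 1), (4, 2), (4, 3), (7, 0), (7, 1), (7, 2), (7, 3)]
Unfold 4 (reflect across h@4): 16 holes -> [(0, 0), (0, 1), (0, 2), (0, 3), (3, 0), (3, 1), (3, 2), (3, 3), (4, 0), (4, 1), (4, 2), (4, 3), (7, 0), (7, 1), (7, 2), (7, 3)]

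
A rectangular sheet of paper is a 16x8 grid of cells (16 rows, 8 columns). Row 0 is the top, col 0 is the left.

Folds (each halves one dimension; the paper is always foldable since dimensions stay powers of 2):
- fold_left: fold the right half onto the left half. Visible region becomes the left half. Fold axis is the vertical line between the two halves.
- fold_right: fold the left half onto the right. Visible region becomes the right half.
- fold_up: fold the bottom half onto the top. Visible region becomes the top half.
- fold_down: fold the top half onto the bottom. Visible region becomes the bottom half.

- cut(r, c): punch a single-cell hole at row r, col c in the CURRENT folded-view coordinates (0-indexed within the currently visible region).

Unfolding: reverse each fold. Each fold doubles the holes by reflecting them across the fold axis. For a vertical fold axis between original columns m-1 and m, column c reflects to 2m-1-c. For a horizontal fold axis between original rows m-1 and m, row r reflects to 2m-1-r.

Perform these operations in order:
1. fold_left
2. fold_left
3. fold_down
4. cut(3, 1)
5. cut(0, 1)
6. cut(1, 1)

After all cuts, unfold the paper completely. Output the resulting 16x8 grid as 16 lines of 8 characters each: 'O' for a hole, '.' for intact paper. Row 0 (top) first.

Op 1 fold_left: fold axis v@4; visible region now rows[0,16) x cols[0,4) = 16x4
Op 2 fold_left: fold axis v@2; visible region now rows[0,16) x cols[0,2) = 16x2
Op 3 fold_down: fold axis h@8; visible region now rows[8,16) x cols[0,2) = 8x2
Op 4 cut(3, 1): punch at orig (11,1); cuts so far [(11, 1)]; region rows[8,16) x cols[0,2) = 8x2
Op 5 cut(0, 1): punch at orig (8,1); cuts so far [(8, 1), (11, 1)]; region rows[8,16) x cols[0,2) = 8x2
Op 6 cut(1, 1): punch at orig (9,1); cuts so far [(8, 1), (9, 1), (11, 1)]; region rows[8,16) x cols[0,2) = 8x2
Unfold 1 (reflect across h@8): 6 holes -> [(4, 1), (6, 1), (7, 1), (8, 1), (9, 1), (11, 1)]
Unfold 2 (reflect across v@2): 12 holes -> [(4, 1), (4, 2), (6, 1), (6, 2), (7, 1), (7, 2), (8, 1), (8, 2), (9, 1), (9, 2), (11, 1), (11, 2)]
Unfold 3 (reflect across v@4): 24 holes -> [(4, 1), (4, 2), (4, 5), (4, 6), (6, 1), (6, 2), (6, 5), (6, 6), (7, 1), (7, 2), (7, 5), (7, 6), (8, 1), (8, 2), (8, 5), (8, 6), (9, 1), (9, 2), (9, 5), (9, 6), (11, 1), (11, 2), (11, 5), (11, 6)]

Answer: ........
........
........
........
.OO..OO.
........
.OO..OO.
.OO..OO.
.OO..OO.
.OO..OO.
........
.OO..OO.
........
........
........
........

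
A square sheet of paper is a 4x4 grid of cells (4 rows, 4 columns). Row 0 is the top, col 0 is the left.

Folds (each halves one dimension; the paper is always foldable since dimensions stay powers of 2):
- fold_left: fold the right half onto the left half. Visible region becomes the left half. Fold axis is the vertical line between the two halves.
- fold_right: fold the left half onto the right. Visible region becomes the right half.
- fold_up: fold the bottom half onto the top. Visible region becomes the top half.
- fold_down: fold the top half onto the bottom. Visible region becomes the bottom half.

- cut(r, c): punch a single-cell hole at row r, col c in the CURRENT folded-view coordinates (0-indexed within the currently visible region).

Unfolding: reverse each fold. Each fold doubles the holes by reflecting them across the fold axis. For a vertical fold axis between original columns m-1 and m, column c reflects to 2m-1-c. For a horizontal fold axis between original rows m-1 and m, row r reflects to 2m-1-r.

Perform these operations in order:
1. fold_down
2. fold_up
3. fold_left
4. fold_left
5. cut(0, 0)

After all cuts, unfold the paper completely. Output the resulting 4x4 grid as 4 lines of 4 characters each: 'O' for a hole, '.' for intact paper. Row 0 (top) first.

Answer: OOOO
OOOO
OOOO
OOOO

Derivation:
Op 1 fold_down: fold axis h@2; visible region now rows[2,4) x cols[0,4) = 2x4
Op 2 fold_up: fold axis h@3; visible region now rows[2,3) x cols[0,4) = 1x4
Op 3 fold_left: fold axis v@2; visible region now rows[2,3) x cols[0,2) = 1x2
Op 4 fold_left: fold axis v@1; visible region now rows[2,3) x cols[0,1) = 1x1
Op 5 cut(0, 0): punch at orig (2,0); cuts so far [(2, 0)]; region rows[2,3) x cols[0,1) = 1x1
Unfold 1 (reflect across v@1): 2 holes -> [(2, 0), (2, 1)]
Unfold 2 (reflect across v@2): 4 holes -> [(2, 0), (2, 1), (2, 2), (2, 3)]
Unfold 3 (reflect across h@3): 8 holes -> [(2, 0), (2, 1), (2, 2), (2, 3), (3, 0), (3, 1), (3, 2), (3, 3)]
Unfold 4 (reflect across h@2): 16 holes -> [(0, 0), (0, 1), (0, 2), (0, 3), (1, 0), (1, 1), (1, 2), (1, 3), (2, 0), (2, 1), (2, 2), (2, 3), (3, 0), (3, 1), (3, 2), (3, 3)]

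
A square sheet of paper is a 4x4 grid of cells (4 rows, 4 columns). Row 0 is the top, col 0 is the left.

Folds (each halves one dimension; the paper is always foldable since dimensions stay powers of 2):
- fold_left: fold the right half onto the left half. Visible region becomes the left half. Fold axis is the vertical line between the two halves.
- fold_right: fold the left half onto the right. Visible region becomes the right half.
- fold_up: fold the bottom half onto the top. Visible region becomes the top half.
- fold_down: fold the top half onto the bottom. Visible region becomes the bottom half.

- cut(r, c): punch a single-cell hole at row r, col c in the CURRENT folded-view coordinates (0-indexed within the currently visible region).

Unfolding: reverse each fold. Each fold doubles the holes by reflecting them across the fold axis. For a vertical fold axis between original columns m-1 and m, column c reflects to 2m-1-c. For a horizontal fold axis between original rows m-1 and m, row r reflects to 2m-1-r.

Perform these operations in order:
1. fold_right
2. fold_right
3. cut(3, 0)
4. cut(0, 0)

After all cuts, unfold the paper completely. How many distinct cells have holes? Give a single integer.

Op 1 fold_right: fold axis v@2; visible region now rows[0,4) x cols[2,4) = 4x2
Op 2 fold_right: fold axis v@3; visible region now rows[0,4) x cols[3,4) = 4x1
Op 3 cut(3, 0): punch at orig (3,3); cuts so far [(3, 3)]; region rows[0,4) x cols[3,4) = 4x1
Op 4 cut(0, 0): punch at orig (0,3); cuts so far [(0, 3), (3, 3)]; region rows[0,4) x cols[3,4) = 4x1
Unfold 1 (reflect across v@3): 4 holes -> [(0, 2), (0, 3), (3, 2), (3, 3)]
Unfold 2 (reflect across v@2): 8 holes -> [(0, 0), (0, 1), (0, 2), (0, 3), (3, 0), (3, 1), (3, 2), (3, 3)]

Answer: 8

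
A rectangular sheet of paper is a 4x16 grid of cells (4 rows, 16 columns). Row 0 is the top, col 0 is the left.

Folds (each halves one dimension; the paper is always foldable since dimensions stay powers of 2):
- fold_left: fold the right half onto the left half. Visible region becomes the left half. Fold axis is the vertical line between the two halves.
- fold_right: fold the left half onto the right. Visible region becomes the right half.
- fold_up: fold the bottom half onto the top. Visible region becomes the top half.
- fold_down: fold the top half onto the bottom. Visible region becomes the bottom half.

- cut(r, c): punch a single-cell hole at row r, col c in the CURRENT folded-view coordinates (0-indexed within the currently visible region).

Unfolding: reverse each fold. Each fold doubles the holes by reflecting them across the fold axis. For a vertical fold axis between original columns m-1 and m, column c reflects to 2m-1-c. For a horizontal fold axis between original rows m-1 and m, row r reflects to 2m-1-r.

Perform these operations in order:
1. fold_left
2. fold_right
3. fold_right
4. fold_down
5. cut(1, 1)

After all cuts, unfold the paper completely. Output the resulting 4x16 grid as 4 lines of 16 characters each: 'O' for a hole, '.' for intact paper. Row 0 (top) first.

Answer: O..OO..OO..OO..O
................
................
O..OO..OO..OO..O

Derivation:
Op 1 fold_left: fold axis v@8; visible region now rows[0,4) x cols[0,8) = 4x8
Op 2 fold_right: fold axis v@4; visible region now rows[0,4) x cols[4,8) = 4x4
Op 3 fold_right: fold axis v@6; visible region now rows[0,4) x cols[6,8) = 4x2
Op 4 fold_down: fold axis h@2; visible region now rows[2,4) x cols[6,8) = 2x2
Op 5 cut(1, 1): punch at orig (3,7); cuts so far [(3, 7)]; region rows[2,4) x cols[6,8) = 2x2
Unfold 1 (reflect across h@2): 2 holes -> [(0, 7), (3, 7)]
Unfold 2 (reflect across v@6): 4 holes -> [(0, 4), (0, 7), (3, 4), (3, 7)]
Unfold 3 (reflect across v@4): 8 holes -> [(0, 0), (0, 3), (0, 4), (0, 7), (3, 0), (3, 3), (3, 4), (3, 7)]
Unfold 4 (reflect across v@8): 16 holes -> [(0, 0), (0, 3), (0, 4), (0, 7), (0, 8), (0, 11), (0, 12), (0, 15), (3, 0), (3, 3), (3, 4), (3, 7), (3, 8), (3, 11), (3, 12), (3, 15)]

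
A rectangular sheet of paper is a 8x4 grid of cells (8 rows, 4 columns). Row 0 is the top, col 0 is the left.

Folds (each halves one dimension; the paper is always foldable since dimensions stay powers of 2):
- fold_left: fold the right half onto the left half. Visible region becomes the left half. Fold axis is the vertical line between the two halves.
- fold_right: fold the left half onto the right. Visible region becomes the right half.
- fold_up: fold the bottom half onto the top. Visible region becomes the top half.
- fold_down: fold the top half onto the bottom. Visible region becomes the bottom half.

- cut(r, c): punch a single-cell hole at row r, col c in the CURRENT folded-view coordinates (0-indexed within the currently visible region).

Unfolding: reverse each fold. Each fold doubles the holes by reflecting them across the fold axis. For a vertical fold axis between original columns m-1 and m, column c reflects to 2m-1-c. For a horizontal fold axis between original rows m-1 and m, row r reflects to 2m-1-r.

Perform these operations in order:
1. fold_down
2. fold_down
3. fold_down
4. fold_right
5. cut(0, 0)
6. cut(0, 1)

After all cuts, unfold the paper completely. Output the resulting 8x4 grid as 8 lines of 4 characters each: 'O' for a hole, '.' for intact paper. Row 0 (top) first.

Answer: OOOO
OOOO
OOOO
OOOO
OOOO
OOOO
OOOO
OOOO

Derivation:
Op 1 fold_down: fold axis h@4; visible region now rows[4,8) x cols[0,4) = 4x4
Op 2 fold_down: fold axis h@6; visible region now rows[6,8) x cols[0,4) = 2x4
Op 3 fold_down: fold axis h@7; visible region now rows[7,8) x cols[0,4) = 1x4
Op 4 fold_right: fold axis v@2; visible region now rows[7,8) x cols[2,4) = 1x2
Op 5 cut(0, 0): punch at orig (7,2); cuts so far [(7, 2)]; region rows[7,8) x cols[2,4) = 1x2
Op 6 cut(0, 1): punch at orig (7,3); cuts so far [(7, 2), (7, 3)]; region rows[7,8) x cols[2,4) = 1x2
Unfold 1 (reflect across v@2): 4 holes -> [(7, 0), (7, 1), (7, 2), (7, 3)]
Unfold 2 (reflect across h@7): 8 holes -> [(6, 0), (6, 1), (6, 2), (6, 3), (7, 0), (7, 1), (7, 2), (7, 3)]
Unfold 3 (reflect across h@6): 16 holes -> [(4, 0), (4, 1), (4, 2), (4, 3), (5, 0), (5, 1), (5, 2), (5, 3), (6, 0), (6, 1), (6, 2), (6, 3), (7, 0), (7, 1), (7, 2), (7, 3)]
Unfold 4 (reflect across h@4): 32 holes -> [(0, 0), (0, 1), (0, 2), (0, 3), (1, 0), (1, 1), (1, 2), (1, 3), (2, 0), (2, 1), (2, 2), (2, 3), (3, 0), (3, 1), (3, 2), (3, 3), (4, 0), (4, 1), (4, 2), (4, 3), (5, 0), (5, 1), (5, 2), (5, 3), (6, 0), (6, 1), (6, 2), (6, 3), (7, 0), (7, 1), (7, 2), (7, 3)]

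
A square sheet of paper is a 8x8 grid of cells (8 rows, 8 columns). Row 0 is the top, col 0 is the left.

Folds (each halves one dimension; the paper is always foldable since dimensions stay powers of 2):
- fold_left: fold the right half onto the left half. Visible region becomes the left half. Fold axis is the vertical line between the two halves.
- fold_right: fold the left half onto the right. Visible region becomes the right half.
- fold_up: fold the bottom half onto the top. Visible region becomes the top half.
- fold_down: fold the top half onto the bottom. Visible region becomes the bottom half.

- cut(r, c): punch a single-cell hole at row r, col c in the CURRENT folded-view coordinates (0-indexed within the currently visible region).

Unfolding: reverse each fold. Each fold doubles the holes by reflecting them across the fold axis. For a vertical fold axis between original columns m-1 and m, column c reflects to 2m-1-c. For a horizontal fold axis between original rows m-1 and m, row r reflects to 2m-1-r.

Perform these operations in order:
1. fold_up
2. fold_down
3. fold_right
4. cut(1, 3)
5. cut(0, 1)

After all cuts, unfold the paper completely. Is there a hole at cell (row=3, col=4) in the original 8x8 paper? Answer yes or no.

Answer: no

Derivation:
Op 1 fold_up: fold axis h@4; visible region now rows[0,4) x cols[0,8) = 4x8
Op 2 fold_down: fold axis h@2; visible region now rows[2,4) x cols[0,8) = 2x8
Op 3 fold_right: fold axis v@4; visible region now rows[2,4) x cols[4,8) = 2x4
Op 4 cut(1, 3): punch at orig (3,7); cuts so far [(3, 7)]; region rows[2,4) x cols[4,8) = 2x4
Op 5 cut(0, 1): punch at orig (2,5); cuts so far [(2, 5), (3, 7)]; region rows[2,4) x cols[4,8) = 2x4
Unfold 1 (reflect across v@4): 4 holes -> [(2, 2), (2, 5), (3, 0), (3, 7)]
Unfold 2 (reflect across h@2): 8 holes -> [(0, 0), (0, 7), (1, 2), (1, 5), (2, 2), (2, 5), (3, 0), (3, 7)]
Unfold 3 (reflect across h@4): 16 holes -> [(0, 0), (0, 7), (1, 2), (1, 5), (2, 2), (2, 5), (3, 0), (3, 7), (4, 0), (4, 7), (5, 2), (5, 5), (6, 2), (6, 5), (7, 0), (7, 7)]
Holes: [(0, 0), (0, 7), (1, 2), (1, 5), (2, 2), (2, 5), (3, 0), (3, 7), (4, 0), (4, 7), (5, 2), (5, 5), (6, 2), (6, 5), (7, 0), (7, 7)]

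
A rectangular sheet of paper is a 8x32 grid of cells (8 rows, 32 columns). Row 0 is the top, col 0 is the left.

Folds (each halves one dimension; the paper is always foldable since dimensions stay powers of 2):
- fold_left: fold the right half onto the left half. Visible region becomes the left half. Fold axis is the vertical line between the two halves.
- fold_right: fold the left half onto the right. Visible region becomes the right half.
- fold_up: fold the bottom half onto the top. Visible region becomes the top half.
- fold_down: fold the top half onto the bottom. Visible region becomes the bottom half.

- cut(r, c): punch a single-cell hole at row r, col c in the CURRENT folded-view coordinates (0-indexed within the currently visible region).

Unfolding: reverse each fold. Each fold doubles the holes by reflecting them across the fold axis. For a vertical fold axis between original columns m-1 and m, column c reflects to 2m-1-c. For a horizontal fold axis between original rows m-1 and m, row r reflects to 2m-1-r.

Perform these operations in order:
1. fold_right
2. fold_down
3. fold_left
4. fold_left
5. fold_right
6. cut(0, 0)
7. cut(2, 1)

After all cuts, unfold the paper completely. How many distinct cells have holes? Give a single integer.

Answer: 64

Derivation:
Op 1 fold_right: fold axis v@16; visible region now rows[0,8) x cols[16,32) = 8x16
Op 2 fold_down: fold axis h@4; visible region now rows[4,8) x cols[16,32) = 4x16
Op 3 fold_left: fold axis v@24; visible region now rows[4,8) x cols[16,24) = 4x8
Op 4 fold_left: fold axis v@20; visible region now rows[4,8) x cols[16,20) = 4x4
Op 5 fold_right: fold axis v@18; visible region now rows[4,8) x cols[18,20) = 4x2
Op 6 cut(0, 0): punch at orig (4,18); cuts so far [(4, 18)]; region rows[4,8) x cols[18,20) = 4x2
Op 7 cut(2, 1): punch at orig (6,19); cuts so far [(4, 18), (6, 19)]; region rows[4,8) x cols[18,20) = 4x2
Unfold 1 (reflect across v@18): 4 holes -> [(4, 17), (4, 18), (6, 16), (6, 19)]
Unfold 2 (reflect across v@20): 8 holes -> [(4, 17), (4, 18), (4, 21), (4, 22), (6, 16), (6, 19), (6, 20), (6, 23)]
Unfold 3 (reflect across v@24): 16 holes -> [(4, 17), (4, 18), (4, 21), (4, 22), (4, 25), (4, 26), (4, 29), (4, 30), (6, 16), (6, 19), (6, 20), (6, 23), (6, 24), (6, 27), (6, 28), (6, 31)]
Unfold 4 (reflect across h@4): 32 holes -> [(1, 16), (1, 19), (1, 20), (1, 23), (1, 24), (1, 27), (1, 28), (1, 31), (3, 17), (3, 18), (3, 21), (3, 22), (3, 25), (3, 26), (3, 29), (3, 30), (4, 17), (4, 18), (4, 21), (4, 22), (4, 25), (4, 26), (4, 29), (4, 30), (6, 16), (6, 19), (6, 20), (6, 23), (6, 24), (6, 27), (6, 28), (6, 31)]
Unfold 5 (reflect across v@16): 64 holes -> [(1, 0), (1, 3), (1, 4), (1, 7), (1, 8), (1, 11), (1, 12), (1, 15), (1, 16), (1, 19), (1, 20), (1, 23), (1, 24), (1, 27), (1, 28), (1, 31), (3, 1), (3, 2), (3, 5), (3, 6), (3, 9), (3, 10), (3, 13), (3, 14), (3, 17), (3, 18), (3, 21), (3, 22), (3, 25), (3, 26), (3, 29), (3, 30), (4, 1), (4, 2), (4, 5), (4, 6), (4, 9), (4, 10), (4, 13), (4, 14), (4, 17), (4, 18), (4, 21), (4, 22), (4, 25), (4, 26), (4, 29), (4, 30), (6, 0), (6, 3), (6, 4), (6, 7), (6, 8), (6, 11), (6, 12), (6, 15), (6, 16), (6, 19), (6, 20), (6, 23), (6, 24), (6, 27), (6, 28), (6, 31)]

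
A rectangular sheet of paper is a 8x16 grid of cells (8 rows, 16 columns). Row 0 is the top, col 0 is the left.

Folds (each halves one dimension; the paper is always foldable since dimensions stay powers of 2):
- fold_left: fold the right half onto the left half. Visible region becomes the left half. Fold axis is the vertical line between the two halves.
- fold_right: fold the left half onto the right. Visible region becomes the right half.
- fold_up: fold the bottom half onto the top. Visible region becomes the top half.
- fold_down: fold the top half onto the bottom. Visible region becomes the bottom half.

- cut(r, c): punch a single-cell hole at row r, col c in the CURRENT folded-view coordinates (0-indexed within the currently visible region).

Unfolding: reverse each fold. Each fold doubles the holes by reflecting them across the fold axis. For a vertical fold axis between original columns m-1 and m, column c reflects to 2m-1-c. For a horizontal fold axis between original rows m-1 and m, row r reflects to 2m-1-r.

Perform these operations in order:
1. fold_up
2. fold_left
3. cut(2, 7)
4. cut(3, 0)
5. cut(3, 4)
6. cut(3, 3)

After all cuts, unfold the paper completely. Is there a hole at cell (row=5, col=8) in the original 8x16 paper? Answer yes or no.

Op 1 fold_up: fold axis h@4; visible region now rows[0,4) x cols[0,16) = 4x16
Op 2 fold_left: fold axis v@8; visible region now rows[0,4) x cols[0,8) = 4x8
Op 3 cut(2, 7): punch at orig (2,7); cuts so far [(2, 7)]; region rows[0,4) x cols[0,8) = 4x8
Op 4 cut(3, 0): punch at orig (3,0); cuts so far [(2, 7), (3, 0)]; region rows[0,4) x cols[0,8) = 4x8
Op 5 cut(3, 4): punch at orig (3,4); cuts so far [(2, 7), (3, 0), (3, 4)]; region rows[0,4) x cols[0,8) = 4x8
Op 6 cut(3, 3): punch at orig (3,3); cuts so far [(2, 7), (3, 0), (3, 3), (3, 4)]; region rows[0,4) x cols[0,8) = 4x8
Unfold 1 (reflect across v@8): 8 holes -> [(2, 7), (2, 8), (3, 0), (3, 3), (3, 4), (3, 11), (3, 12), (3, 15)]
Unfold 2 (reflect across h@4): 16 holes -> [(2, 7), (2, 8), (3, 0), (3, 3), (3, 4), (3, 11), (3, 12), (3, 15), (4, 0), (4, 3), (4, 4), (4, 11), (4, 12), (4, 15), (5, 7), (5, 8)]
Holes: [(2, 7), (2, 8), (3, 0), (3, 3), (3, 4), (3, 11), (3, 12), (3, 15), (4, 0), (4, 3), (4, 4), (4, 11), (4, 12), (4, 15), (5, 7), (5, 8)]

Answer: yes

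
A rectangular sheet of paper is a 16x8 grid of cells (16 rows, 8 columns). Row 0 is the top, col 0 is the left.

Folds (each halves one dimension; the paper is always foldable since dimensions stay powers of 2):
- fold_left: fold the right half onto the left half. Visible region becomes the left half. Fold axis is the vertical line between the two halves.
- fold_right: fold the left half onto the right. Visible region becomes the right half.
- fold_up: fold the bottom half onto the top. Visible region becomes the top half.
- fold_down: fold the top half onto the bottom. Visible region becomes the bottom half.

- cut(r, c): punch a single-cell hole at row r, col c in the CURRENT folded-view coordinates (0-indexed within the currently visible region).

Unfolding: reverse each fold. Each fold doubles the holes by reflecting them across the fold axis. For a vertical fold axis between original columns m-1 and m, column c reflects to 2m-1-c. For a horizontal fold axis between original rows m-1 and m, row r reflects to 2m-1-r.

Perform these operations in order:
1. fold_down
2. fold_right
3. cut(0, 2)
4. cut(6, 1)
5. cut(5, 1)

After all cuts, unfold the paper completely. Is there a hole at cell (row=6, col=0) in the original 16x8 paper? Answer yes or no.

Op 1 fold_down: fold axis h@8; visible region now rows[8,16) x cols[0,8) = 8x8
Op 2 fold_right: fold axis v@4; visible region now rows[8,16) x cols[4,8) = 8x4
Op 3 cut(0, 2): punch at orig (8,6); cuts so far [(8, 6)]; region rows[8,16) x cols[4,8) = 8x4
Op 4 cut(6, 1): punch at orig (14,5); cuts so far [(8, 6), (14, 5)]; region rows[8,16) x cols[4,8) = 8x4
Op 5 cut(5, 1): punch at orig (13,5); cuts so far [(8, 6), (13, 5), (14, 5)]; region rows[8,16) x cols[4,8) = 8x4
Unfold 1 (reflect across v@4): 6 holes -> [(8, 1), (8, 6), (13, 2), (13, 5), (14, 2), (14, 5)]
Unfold 2 (reflect across h@8): 12 holes -> [(1, 2), (1, 5), (2, 2), (2, 5), (7, 1), (7, 6), (8, 1), (8, 6), (13, 2), (13, 5), (14, 2), (14, 5)]
Holes: [(1, 2), (1, 5), (2, 2), (2, 5), (7, 1), (7, 6), (8, 1), (8, 6), (13, 2), (13, 5), (14, 2), (14, 5)]

Answer: no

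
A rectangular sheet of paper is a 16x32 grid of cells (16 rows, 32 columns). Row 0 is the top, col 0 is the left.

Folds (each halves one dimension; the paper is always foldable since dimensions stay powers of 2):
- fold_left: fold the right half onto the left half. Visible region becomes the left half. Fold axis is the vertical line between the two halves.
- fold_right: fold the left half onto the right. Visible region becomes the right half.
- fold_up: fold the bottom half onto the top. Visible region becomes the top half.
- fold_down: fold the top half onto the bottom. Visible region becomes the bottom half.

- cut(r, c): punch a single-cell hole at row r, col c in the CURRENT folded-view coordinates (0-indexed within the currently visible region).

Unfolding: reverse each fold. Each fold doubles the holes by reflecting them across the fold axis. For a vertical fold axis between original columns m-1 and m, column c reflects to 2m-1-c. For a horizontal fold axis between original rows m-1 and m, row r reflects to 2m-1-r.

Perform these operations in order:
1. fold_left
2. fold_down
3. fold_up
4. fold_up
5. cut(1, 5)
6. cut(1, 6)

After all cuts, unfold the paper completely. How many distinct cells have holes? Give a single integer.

Answer: 32

Derivation:
Op 1 fold_left: fold axis v@16; visible region now rows[0,16) x cols[0,16) = 16x16
Op 2 fold_down: fold axis h@8; visible region now rows[8,16) x cols[0,16) = 8x16
Op 3 fold_up: fold axis h@12; visible region now rows[8,12) x cols[0,16) = 4x16
Op 4 fold_up: fold axis h@10; visible region now rows[8,10) x cols[0,16) = 2x16
Op 5 cut(1, 5): punch at orig (9,5); cuts so far [(9, 5)]; region rows[8,10) x cols[0,16) = 2x16
Op 6 cut(1, 6): punch at orig (9,6); cuts so far [(9, 5), (9, 6)]; region rows[8,10) x cols[0,16) = 2x16
Unfold 1 (reflect across h@10): 4 holes -> [(9, 5), (9, 6), (10, 5), (10, 6)]
Unfold 2 (reflect across h@12): 8 holes -> [(9, 5), (9, 6), (10, 5), (10, 6), (13, 5), (13, 6), (14, 5), (14, 6)]
Unfold 3 (reflect across h@8): 16 holes -> [(1, 5), (1, 6), (2, 5), (2, 6), (5, 5), (5, 6), (6, 5), (6, 6), (9, 5), (9, 6), (10, 5), (10, 6), (13, 5), (13, 6), (14, 5), (14, 6)]
Unfold 4 (reflect across v@16): 32 holes -> [(1, 5), (1, 6), (1, 25), (1, 26), (2, 5), (2, 6), (2, 25), (2, 26), (5, 5), (5, 6), (5, 25), (5, 26), (6, 5), (6, 6), (6, 25), (6, 26), (9, 5), (9, 6), (9, 25), (9, 26), (10, 5), (10, 6), (10, 25), (10, 26), (13, 5), (13, 6), (13, 25), (13, 26), (14, 5), (14, 6), (14, 25), (14, 26)]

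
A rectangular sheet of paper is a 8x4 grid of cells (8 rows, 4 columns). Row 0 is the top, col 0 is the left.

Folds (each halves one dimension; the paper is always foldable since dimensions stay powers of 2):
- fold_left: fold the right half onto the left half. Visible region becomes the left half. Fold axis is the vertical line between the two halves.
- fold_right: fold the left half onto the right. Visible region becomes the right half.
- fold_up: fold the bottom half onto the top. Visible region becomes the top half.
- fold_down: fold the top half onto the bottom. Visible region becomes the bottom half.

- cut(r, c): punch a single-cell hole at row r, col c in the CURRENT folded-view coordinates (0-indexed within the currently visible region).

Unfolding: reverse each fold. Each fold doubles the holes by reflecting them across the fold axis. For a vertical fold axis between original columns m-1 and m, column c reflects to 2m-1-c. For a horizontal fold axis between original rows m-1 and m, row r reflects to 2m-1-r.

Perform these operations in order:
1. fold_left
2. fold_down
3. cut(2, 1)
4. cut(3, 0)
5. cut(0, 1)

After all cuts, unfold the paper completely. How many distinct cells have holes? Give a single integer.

Answer: 12

Derivation:
Op 1 fold_left: fold axis v@2; visible region now rows[0,8) x cols[0,2) = 8x2
Op 2 fold_down: fold axis h@4; visible region now rows[4,8) x cols[0,2) = 4x2
Op 3 cut(2, 1): punch at orig (6,1); cuts so far [(6, 1)]; region rows[4,8) x cols[0,2) = 4x2
Op 4 cut(3, 0): punch at orig (7,0); cuts so far [(6, 1), (7, 0)]; region rows[4,8) x cols[0,2) = 4x2
Op 5 cut(0, 1): punch at orig (4,1); cuts so far [(4, 1), (6, 1), (7, 0)]; region rows[4,8) x cols[0,2) = 4x2
Unfold 1 (reflect across h@4): 6 holes -> [(0, 0), (1, 1), (3, 1), (4, 1), (6, 1), (7, 0)]
Unfold 2 (reflect across v@2): 12 holes -> [(0, 0), (0, 3), (1, 1), (1, 2), (3, 1), (3, 2), (4, 1), (4, 2), (6, 1), (6, 2), (7, 0), (7, 3)]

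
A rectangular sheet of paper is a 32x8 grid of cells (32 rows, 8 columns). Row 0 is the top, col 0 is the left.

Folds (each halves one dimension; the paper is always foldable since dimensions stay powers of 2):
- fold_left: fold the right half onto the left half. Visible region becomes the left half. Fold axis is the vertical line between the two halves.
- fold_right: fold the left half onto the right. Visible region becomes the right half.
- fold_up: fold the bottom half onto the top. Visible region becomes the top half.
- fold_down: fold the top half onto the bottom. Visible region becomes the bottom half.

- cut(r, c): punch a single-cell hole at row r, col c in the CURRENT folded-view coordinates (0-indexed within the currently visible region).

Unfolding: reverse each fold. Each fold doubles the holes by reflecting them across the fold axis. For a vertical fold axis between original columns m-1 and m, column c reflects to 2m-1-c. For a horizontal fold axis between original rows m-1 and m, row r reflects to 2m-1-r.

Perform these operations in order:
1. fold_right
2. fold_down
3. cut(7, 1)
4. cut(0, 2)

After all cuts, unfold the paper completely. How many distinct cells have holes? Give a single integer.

Answer: 8

Derivation:
Op 1 fold_right: fold axis v@4; visible region now rows[0,32) x cols[4,8) = 32x4
Op 2 fold_down: fold axis h@16; visible region now rows[16,32) x cols[4,8) = 16x4
Op 3 cut(7, 1): punch at orig (23,5); cuts so far [(23, 5)]; region rows[16,32) x cols[4,8) = 16x4
Op 4 cut(0, 2): punch at orig (16,6); cuts so far [(16, 6), (23, 5)]; region rows[16,32) x cols[4,8) = 16x4
Unfold 1 (reflect across h@16): 4 holes -> [(8, 5), (15, 6), (16, 6), (23, 5)]
Unfold 2 (reflect across v@4): 8 holes -> [(8, 2), (8, 5), (15, 1), (15, 6), (16, 1), (16, 6), (23, 2), (23, 5)]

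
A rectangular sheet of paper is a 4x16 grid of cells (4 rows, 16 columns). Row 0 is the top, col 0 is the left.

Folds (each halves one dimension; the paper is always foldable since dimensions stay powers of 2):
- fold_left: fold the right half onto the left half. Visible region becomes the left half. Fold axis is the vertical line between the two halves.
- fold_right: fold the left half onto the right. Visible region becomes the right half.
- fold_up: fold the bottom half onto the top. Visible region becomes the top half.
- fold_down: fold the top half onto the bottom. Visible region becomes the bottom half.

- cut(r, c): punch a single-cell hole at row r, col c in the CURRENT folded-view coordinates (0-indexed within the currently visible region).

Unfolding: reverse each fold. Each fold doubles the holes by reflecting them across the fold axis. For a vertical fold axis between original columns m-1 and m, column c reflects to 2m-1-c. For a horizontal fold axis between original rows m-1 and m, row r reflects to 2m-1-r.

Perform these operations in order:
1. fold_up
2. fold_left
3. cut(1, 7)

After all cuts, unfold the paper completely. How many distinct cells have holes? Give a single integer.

Op 1 fold_up: fold axis h@2; visible region now rows[0,2) x cols[0,16) = 2x16
Op 2 fold_left: fold axis v@8; visible region now rows[0,2) x cols[0,8) = 2x8
Op 3 cut(1, 7): punch at orig (1,7); cuts so far [(1, 7)]; region rows[0,2) x cols[0,8) = 2x8
Unfold 1 (reflect across v@8): 2 holes -> [(1, 7), (1, 8)]
Unfold 2 (reflect across h@2): 4 holes -> [(1, 7), (1, 8), (2, 7), (2, 8)]

Answer: 4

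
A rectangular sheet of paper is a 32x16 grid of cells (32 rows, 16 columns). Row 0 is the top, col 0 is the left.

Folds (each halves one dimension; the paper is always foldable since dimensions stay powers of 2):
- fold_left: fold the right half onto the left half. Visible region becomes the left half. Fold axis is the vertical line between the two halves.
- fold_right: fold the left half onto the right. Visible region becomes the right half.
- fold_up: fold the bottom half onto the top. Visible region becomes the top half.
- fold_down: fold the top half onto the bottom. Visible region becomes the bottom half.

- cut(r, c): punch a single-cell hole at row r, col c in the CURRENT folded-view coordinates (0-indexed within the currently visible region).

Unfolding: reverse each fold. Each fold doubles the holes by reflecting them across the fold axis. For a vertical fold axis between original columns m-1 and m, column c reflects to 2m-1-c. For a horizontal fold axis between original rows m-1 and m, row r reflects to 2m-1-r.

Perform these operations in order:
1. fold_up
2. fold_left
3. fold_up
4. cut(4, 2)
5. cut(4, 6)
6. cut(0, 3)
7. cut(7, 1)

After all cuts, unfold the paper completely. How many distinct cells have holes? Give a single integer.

Op 1 fold_up: fold axis h@16; visible region now rows[0,16) x cols[0,16) = 16x16
Op 2 fold_left: fold axis v@8; visible region now rows[0,16) x cols[0,8) = 16x8
Op 3 fold_up: fold axis h@8; visible region now rows[0,8) x cols[0,8) = 8x8
Op 4 cut(4, 2): punch at orig (4,2); cuts so far [(4, 2)]; region rows[0,8) x cols[0,8) = 8x8
Op 5 cut(4, 6): punch at orig (4,6); cuts so far [(4, 2), (4, 6)]; region rows[0,8) x cols[0,8) = 8x8
Op 6 cut(0, 3): punch at orig (0,3); cuts so far [(0, 3), (4, 2), (4, 6)]; region rows[0,8) x cols[0,8) = 8x8
Op 7 cut(7, 1): punch at orig (7,1); cuts so far [(0, 3), (4, 2), (4, 6), (7, 1)]; region rows[0,8) x cols[0,8) = 8x8
Unfold 1 (reflect across h@8): 8 holes -> [(0, 3), (4, 2), (4, 6), (7, 1), (8, 1), (11, 2), (11, 6), (15, 3)]
Unfold 2 (reflect across v@8): 16 holes -> [(0, 3), (0, 12), (4, 2), (4, 6), (4, 9), (4, 13), (7, 1), (7, 14), (8, 1), (8, 14), (11, 2), (11, 6), (11, 9), (11, 13), (15, 3), (15, 12)]
Unfold 3 (reflect across h@16): 32 holes -> [(0, 3), (0, 12), (4, 2), (4, 6), (4, 9), (4, 13), (7, 1), (7, 14), (8, 1), (8, 14), (11, 2), (11, 6), (11, 9), (11, 13), (15, 3), (15, 12), (16, 3), (16, 12), (20, 2), (20, 6), (20, 9), (20, 13), (23, 1), (23, 14), (24, 1), (24, 14), (27, 2), (27, 6), (27, 9), (27, 13), (31, 3), (31, 12)]

Answer: 32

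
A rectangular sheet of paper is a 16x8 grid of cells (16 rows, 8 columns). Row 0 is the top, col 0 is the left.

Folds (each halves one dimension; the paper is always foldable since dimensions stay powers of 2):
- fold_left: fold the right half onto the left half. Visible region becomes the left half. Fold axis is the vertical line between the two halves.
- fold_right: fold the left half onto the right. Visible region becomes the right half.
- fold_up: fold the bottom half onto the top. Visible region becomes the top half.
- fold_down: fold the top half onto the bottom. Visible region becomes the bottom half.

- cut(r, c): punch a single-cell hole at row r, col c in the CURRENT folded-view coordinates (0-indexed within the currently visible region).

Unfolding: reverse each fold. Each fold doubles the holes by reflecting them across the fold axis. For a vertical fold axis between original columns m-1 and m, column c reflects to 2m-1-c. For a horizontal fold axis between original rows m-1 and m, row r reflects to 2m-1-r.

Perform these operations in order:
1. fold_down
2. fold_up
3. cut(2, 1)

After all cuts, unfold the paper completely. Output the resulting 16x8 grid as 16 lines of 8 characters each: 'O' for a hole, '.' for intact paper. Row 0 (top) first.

Op 1 fold_down: fold axis h@8; visible region now rows[8,16) x cols[0,8) = 8x8
Op 2 fold_up: fold axis h@12; visible region now rows[8,12) x cols[0,8) = 4x8
Op 3 cut(2, 1): punch at orig (10,1); cuts so far [(10, 1)]; region rows[8,12) x cols[0,8) = 4x8
Unfold 1 (reflect across h@12): 2 holes -> [(10, 1), (13, 1)]
Unfold 2 (reflect across h@8): 4 holes -> [(2, 1), (5, 1), (10, 1), (13, 1)]

Answer: ........
........
.O......
........
........
.O......
........
........
........
........
.O......
........
........
.O......
........
........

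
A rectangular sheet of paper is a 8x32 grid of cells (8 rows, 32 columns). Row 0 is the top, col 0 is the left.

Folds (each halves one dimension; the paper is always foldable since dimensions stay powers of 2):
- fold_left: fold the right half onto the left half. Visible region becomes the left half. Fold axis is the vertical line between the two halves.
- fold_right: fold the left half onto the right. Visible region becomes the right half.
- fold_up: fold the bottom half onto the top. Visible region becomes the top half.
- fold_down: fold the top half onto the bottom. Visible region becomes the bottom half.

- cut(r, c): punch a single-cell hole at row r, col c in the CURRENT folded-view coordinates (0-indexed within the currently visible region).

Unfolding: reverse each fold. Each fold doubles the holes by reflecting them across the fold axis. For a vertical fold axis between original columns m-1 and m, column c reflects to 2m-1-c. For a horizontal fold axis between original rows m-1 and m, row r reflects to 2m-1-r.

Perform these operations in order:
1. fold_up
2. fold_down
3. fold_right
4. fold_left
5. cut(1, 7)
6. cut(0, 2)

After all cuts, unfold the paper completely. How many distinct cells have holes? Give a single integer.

Op 1 fold_up: fold axis h@4; visible region now rows[0,4) x cols[0,32) = 4x32
Op 2 fold_down: fold axis h@2; visible region now rows[2,4) x cols[0,32) = 2x32
Op 3 fold_right: fold axis v@16; visible region now rows[2,4) x cols[16,32) = 2x16
Op 4 fold_left: fold axis v@24; visible region now rows[2,4) x cols[16,24) = 2x8
Op 5 cut(1, 7): punch at orig (3,23); cuts so far [(3, 23)]; region rows[2,4) x cols[16,24) = 2x8
Op 6 cut(0, 2): punch at orig (2,18); cuts so far [(2, 18), (3, 23)]; region rows[2,4) x cols[16,24) = 2x8
Unfold 1 (reflect across v@24): 4 holes -> [(2, 18), (2, 29), (3, 23), (3, 24)]
Unfold 2 (reflect across v@16): 8 holes -> [(2, 2), (2, 13), (2, 18), (2, 29), (3, 7), (3, 8), (3, 23), (3, 24)]
Unfold 3 (reflect across h@2): 16 holes -> [(0, 7), (0, 8), (0, 23), (0, 24), (1, 2), (1, 13), (1, 18), (1, 29), (2, 2), (2, 13), (2, 18), (2, 29), (3, 7), (3, 8), (3, 23), (3, 24)]
Unfold 4 (reflect across h@4): 32 holes -> [(0, 7), (0, 8), (0, 23), (0, 24), (1, 2), (1, 13), (1, 18), (1, 29), (2, 2), (2, 13), (2, 18), (2, 29), (3, 7), (3, 8), (3, 23), (3, 24), (4, 7), (4, 8), (4, 23), (4, 24), (5, 2), (5, 13), (5, 18), (5, 29), (6, 2), (6, 13), (6, 18), (6, 29), (7, 7), (7, 8), (7, 23), (7, 24)]

Answer: 32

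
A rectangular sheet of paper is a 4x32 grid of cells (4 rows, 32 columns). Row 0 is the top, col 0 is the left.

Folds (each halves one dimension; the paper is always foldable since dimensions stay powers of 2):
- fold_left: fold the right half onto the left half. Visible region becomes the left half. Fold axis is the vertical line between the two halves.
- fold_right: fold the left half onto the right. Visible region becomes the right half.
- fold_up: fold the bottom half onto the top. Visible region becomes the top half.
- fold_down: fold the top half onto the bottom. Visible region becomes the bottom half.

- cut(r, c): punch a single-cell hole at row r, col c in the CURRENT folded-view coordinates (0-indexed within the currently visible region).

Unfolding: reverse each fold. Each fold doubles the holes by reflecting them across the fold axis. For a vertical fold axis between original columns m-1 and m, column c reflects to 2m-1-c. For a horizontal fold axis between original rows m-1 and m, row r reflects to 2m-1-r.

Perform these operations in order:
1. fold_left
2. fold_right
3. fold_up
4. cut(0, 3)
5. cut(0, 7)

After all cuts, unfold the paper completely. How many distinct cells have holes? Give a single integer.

Op 1 fold_left: fold axis v@16; visible region now rows[0,4) x cols[0,16) = 4x16
Op 2 fold_right: fold axis v@8; visible region now rows[0,4) x cols[8,16) = 4x8
Op 3 fold_up: fold axis h@2; visible region now rows[0,2) x cols[8,16) = 2x8
Op 4 cut(0, 3): punch at orig (0,11); cuts so far [(0, 11)]; region rows[0,2) x cols[8,16) = 2x8
Op 5 cut(0, 7): punch at orig (0,15); cuts so far [(0, 11), (0, 15)]; region rows[0,2) x cols[8,16) = 2x8
Unfold 1 (reflect across h@2): 4 holes -> [(0, 11), (0, 15), (3, 11), (3, 15)]
Unfold 2 (reflect across v@8): 8 holes -> [(0, 0), (0, 4), (0, 11), (0, 15), (3, 0), (3, 4), (3, 11), (3, 15)]
Unfold 3 (reflect across v@16): 16 holes -> [(0, 0), (0, 4), (0, 11), (0, 15), (0, 16), (0, 20), (0, 27), (0, 31), (3, 0), (3, 4), (3, 11), (3, 15), (3, 16), (3, 20), (3, 27), (3, 31)]

Answer: 16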